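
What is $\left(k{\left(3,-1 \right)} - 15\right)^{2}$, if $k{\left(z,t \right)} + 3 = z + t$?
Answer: $256$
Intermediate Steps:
$k{\left(z,t \right)} = -3 + t + z$ ($k{\left(z,t \right)} = -3 + \left(z + t\right) = -3 + \left(t + z\right) = -3 + t + z$)
$\left(k{\left(3,-1 \right)} - 15\right)^{2} = \left(\left(-3 - 1 + 3\right) - 15\right)^{2} = \left(-1 - 15\right)^{2} = \left(-16\right)^{2} = 256$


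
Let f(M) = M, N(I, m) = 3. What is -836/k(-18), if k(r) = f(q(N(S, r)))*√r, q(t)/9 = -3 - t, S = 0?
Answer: -209*I*√2/81 ≈ -3.649*I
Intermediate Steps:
q(t) = -27 - 9*t (q(t) = 9*(-3 - t) = -27 - 9*t)
k(r) = -54*√r (k(r) = (-27 - 9*3)*√r = (-27 - 27)*√r = -54*√r)
-836/k(-18) = -836*I*√2/324 = -209*I*√2/81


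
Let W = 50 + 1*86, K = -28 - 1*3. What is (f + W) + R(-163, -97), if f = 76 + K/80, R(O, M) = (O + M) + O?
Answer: -16911/80 ≈ -211.39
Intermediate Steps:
K = -31 (K = -28 - 3 = -31)
R(O, M) = M + 2*O (R(O, M) = (M + O) + O = M + 2*O)
W = 136 (W = 50 + 86 = 136)
f = 6049/80 (f = 76 - 31/80 = 6049/80 ≈ 75.613)
(f + W) + R(-163, -97) = (6049/80 + 136) + (-97 + 2*(-163)) = 16929/80 + (-97 - 326) = 16929/80 - 423 = -16911/80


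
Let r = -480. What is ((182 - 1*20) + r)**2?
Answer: 101124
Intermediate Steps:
((182 - 1*20) + r)**2 = ((182 - 1*20) - 480)**2 = ((182 - 20) - 480)**2 = (162 - 480)**2 = (-318)**2 = 101124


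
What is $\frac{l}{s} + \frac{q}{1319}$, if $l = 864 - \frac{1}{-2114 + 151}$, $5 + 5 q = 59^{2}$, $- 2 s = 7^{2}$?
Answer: $- \frac{22036329258}{634353265} \approx -34.738$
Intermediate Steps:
$s = - \frac{49}{2}$ ($s = - \frac{7^{2}}{2} = \left(- \frac{1}{2}\right) 49 = - \frac{49}{2} \approx -24.5$)
$q = \frac{3476}{5}$ ($q = -1 + \frac{59^{2}}{5} = -1 + \frac{1}{5} \cdot 3481 = -1 + \frac{3481}{5} = \frac{3476}{5} \approx 695.2$)
$l = \frac{1696033}{1963}$ ($l = 864 - \frac{1}{-1963} = 864 - - \frac{1}{1963} = 864 + \frac{1}{1963} = \frac{1696033}{1963} \approx 864.0$)
$\frac{l}{s} + \frac{q}{1319} = \frac{1696033}{1963 \left(- \frac{49}{2}\right)} + \frac{3476}{5 \cdot 1319} = \frac{1696033}{1963} \left(- \frac{2}{49}\right) + \frac{3476}{5} \cdot \frac{1}{1319} = - \frac{3392066}{96187} + \frac{3476}{6595} = - \frac{22036329258}{634353265}$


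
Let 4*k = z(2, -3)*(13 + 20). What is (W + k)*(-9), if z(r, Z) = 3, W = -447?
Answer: 15201/4 ≈ 3800.3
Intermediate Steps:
k = 99/4 (k = (3*(13 + 20))/4 = (3*33)/4 = (¼)*99 = 99/4 ≈ 24.750)
(W + k)*(-9) = (-447 + 99/4)*(-9) = -1689/4*(-9) = 15201/4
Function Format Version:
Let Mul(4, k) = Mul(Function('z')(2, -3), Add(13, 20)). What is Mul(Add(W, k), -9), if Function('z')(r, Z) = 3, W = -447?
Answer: Rational(15201, 4) ≈ 3800.3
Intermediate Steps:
k = Rational(99, 4) (k = Mul(Rational(1, 4), Mul(3, Add(13, 20))) = Mul(Rational(1, 4), Mul(3, 33)) = Mul(Rational(1, 4), 99) = Rational(99, 4) ≈ 24.750)
Mul(Add(W, k), -9) = Mul(Add(-447, Rational(99, 4)), -9) = Mul(Rational(-1689, 4), -9) = Rational(15201, 4)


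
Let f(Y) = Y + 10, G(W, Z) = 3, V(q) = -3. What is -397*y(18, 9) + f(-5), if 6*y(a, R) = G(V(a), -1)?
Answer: -387/2 ≈ -193.50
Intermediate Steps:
f(Y) = 10 + Y
y(a, R) = ½ (y(a, R) = (⅙)*3 = ½)
-397*y(18, 9) + f(-5) = -397*½ + (10 - 5) = -397/2 + 5 = -387/2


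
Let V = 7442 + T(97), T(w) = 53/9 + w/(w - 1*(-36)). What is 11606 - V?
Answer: 4976386/1197 ≈ 4157.4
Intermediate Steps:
T(w) = 53/9 + w/(36 + w) (T(w) = 53*(1/9) + w/(w + 36) = 53/9 + w/(36 + w))
V = 8915996/1197 (V = 7442 + 2*(954 + 31*97)/(9*(36 + 97)) = 7442 + (2/9)*(954 + 3007)/133 = 7442 + (2/9)*(1/133)*3961 = 7442 + 7922/1197 = 8915996/1197 ≈ 7448.6)
11606 - V = 11606 - 1*8915996/1197 = 11606 - 8915996/1197 = 4976386/1197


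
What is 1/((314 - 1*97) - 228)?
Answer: -1/11 ≈ -0.090909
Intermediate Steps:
1/((314 - 1*97) - 228) = 1/((314 - 97) - 228) = 1/(217 - 228) = 1/(-11) = -1/11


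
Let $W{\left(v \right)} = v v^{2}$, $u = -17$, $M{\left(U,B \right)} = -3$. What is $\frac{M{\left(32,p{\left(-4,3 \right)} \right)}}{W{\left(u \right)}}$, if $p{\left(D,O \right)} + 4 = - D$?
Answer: $\frac{3}{4913} \approx 0.00061062$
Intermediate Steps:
$p{\left(D,O \right)} = -4 - D$
$W{\left(v \right)} = v^{3}$
$\frac{M{\left(32,p{\left(-4,3 \right)} \right)}}{W{\left(u \right)}} = - \frac{3}{\left(-17\right)^{3}} = - \frac{3}{-4913} = \left(-3\right) \left(- \frac{1}{4913}\right) = \frac{3}{4913}$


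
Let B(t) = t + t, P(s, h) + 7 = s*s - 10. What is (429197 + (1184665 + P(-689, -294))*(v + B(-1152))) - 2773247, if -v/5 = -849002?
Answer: 7040212468464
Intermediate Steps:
v = 4245010 (v = -5*(-849002) = 4245010)
P(s, h) = -17 + s² (P(s, h) = -7 + (s*s - 10) = -7 + (s² - 10) = -7 + (-10 + s²) = -17 + s²)
B(t) = 2*t
(429197 + (1184665 + P(-689, -294))*(v + B(-1152))) - 2773247 = (429197 + (1184665 + (-17 + (-689)²))*(4245010 + 2*(-1152))) - 2773247 = (429197 + (1184665 + (-17 + 474721))*(4245010 - 2304)) - 2773247 = (429197 + (1184665 + 474704)*4242706) - 2773247 = (429197 + 1659369*4242706) - 2773247 = (429197 + 7040214812514) - 2773247 = 7040215241711 - 2773247 = 7040212468464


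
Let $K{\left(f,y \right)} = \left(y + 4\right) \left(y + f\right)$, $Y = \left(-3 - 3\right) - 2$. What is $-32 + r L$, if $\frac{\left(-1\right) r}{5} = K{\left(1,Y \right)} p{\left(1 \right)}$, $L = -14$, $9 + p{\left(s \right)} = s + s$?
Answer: $-13752$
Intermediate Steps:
$p{\left(s \right)} = -9 + 2 s$ ($p{\left(s \right)} = -9 + \left(s + s\right) = -9 + 2 s$)
$Y = -8$ ($Y = -6 - 2 = -8$)
$K{\left(f,y \right)} = \left(4 + y\right) \left(f + y\right)$
$r = 980$ ($r = - 5 \left(\left(-8\right)^{2} + 4 \cdot 1 + 4 \left(-8\right) + 1 \left(-8\right)\right) \left(-9 + 2 \cdot 1\right) = - 5 \left(64 + 4 - 32 - 8\right) \left(-9 + 2\right) = - 5 \cdot 28 \left(-7\right) = \left(-5\right) \left(-196\right) = 980$)
$-32 + r L = -32 + 980 \left(-14\right) = -32 - 13720 = -13752$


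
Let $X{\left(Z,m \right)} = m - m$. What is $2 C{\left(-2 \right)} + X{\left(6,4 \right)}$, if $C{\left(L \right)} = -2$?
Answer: $-4$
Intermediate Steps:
$X{\left(Z,m \right)} = 0$
$2 C{\left(-2 \right)} + X{\left(6,4 \right)} = 2 \left(-2\right) + 0 = -4 + 0 = -4$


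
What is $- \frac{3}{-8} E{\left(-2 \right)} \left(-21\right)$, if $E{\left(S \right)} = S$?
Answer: $\frac{63}{4} \approx 15.75$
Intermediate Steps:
$- \frac{3}{-8} E{\left(-2 \right)} \left(-21\right) = - \frac{3}{-8} \left(-2\right) \left(-21\right) = \left(-3\right) \left(- \frac{1}{8}\right) \left(-2\right) \left(-21\right) = \frac{3}{8} \left(-2\right) \left(-21\right) = \left(- \frac{3}{4}\right) \left(-21\right) = \frac{63}{4}$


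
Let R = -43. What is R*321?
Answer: -13803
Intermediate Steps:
R*321 = -43*321 = -13803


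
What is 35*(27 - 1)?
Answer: 910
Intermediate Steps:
35*(27 - 1) = 35*26 = 910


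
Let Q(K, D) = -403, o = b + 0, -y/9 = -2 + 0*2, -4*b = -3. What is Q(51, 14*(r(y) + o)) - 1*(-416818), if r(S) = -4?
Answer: 416415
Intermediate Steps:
b = 3/4 (b = -1/4*(-3) = 3/4 ≈ 0.75000)
y = 18 (y = -9*(-2 + 0*2) = -9*(-2 + 0) = -9*(-2) = 18)
o = 3/4 (o = 3/4 + 0 = 3/4 ≈ 0.75000)
Q(51, 14*(r(y) + o)) - 1*(-416818) = -403 - 1*(-416818) = -403 + 416818 = 416415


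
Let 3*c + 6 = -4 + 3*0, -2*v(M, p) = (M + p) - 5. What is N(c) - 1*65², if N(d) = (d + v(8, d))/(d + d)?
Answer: -168981/40 ≈ -4224.5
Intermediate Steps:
v(M, p) = 5/2 - M/2 - p/2 (v(M, p) = -((M + p) - 5)/2 = -(-5 + M + p)/2 = 5/2 - M/2 - p/2)
c = -10/3 (c = -2 + (-4 + 3*0)/3 = -2 + (-4 + 0)/3 = -2 + (⅓)*(-4) = -2 - 4/3 = -10/3 ≈ -3.3333)
N(d) = (-3/2 + d/2)/(2*d) (N(d) = (d + (5/2 - ½*8 - d/2))/(d + d) = (d + (5/2 - 4 - d/2))/((2*d)) = (d + (-3/2 - d/2))*(1/(2*d)) = (-3/2 + d/2)*(1/(2*d)) = (-3/2 + d/2)/(2*d))
N(c) - 1*65² = (-3 - 10/3)/(4*(-10/3)) - 1*65² = (¼)*(-3/10)*(-19/3) - 1*4225 = 19/40 - 4225 = -168981/40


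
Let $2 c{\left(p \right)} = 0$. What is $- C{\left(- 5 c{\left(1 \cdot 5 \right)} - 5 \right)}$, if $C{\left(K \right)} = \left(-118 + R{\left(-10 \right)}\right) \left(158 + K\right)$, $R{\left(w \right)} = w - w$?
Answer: $18054$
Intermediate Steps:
$R{\left(w \right)} = 0$
$c{\left(p \right)} = 0$ ($c{\left(p \right)} = \frac{1}{2} \cdot 0 = 0$)
$C{\left(K \right)} = -18644 - 118 K$ ($C{\left(K \right)} = \left(-118 + 0\right) \left(158 + K\right) = - 118 \left(158 + K\right) = -18644 - 118 K$)
$- C{\left(- 5 c{\left(1 \cdot 5 \right)} - 5 \right)} = - (-18644 - 118 \left(\left(-5\right) 0 - 5\right)) = - (-18644 - 118 \left(0 - 5\right)) = - (-18644 - -590) = - (-18644 + 590) = \left(-1\right) \left(-18054\right) = 18054$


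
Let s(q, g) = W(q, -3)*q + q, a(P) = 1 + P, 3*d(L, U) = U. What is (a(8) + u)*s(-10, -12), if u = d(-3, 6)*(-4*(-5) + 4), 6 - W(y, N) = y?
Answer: -9690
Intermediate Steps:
W(y, N) = 6 - y
d(L, U) = U/3
s(q, g) = q + q*(6 - q) (s(q, g) = (6 - q)*q + q = q*(6 - q) + q = q + q*(6 - q))
u = 48 (u = ((1/3)*6)*(-4*(-5) + 4) = 2*(20 + 4) = 2*24 = 48)
(a(8) + u)*s(-10, -12) = ((1 + 8) + 48)*(-10*(7 - 1*(-10))) = (9 + 48)*(-10*(7 + 10)) = 57*(-10*17) = 57*(-170) = -9690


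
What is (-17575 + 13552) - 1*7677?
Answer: -11700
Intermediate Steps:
(-17575 + 13552) - 1*7677 = -4023 - 7677 = -11700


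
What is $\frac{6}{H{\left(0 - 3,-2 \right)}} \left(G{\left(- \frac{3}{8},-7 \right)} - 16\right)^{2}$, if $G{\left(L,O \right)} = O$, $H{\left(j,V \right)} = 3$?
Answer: $1058$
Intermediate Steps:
$\frac{6}{H{\left(0 - 3,-2 \right)}} \left(G{\left(- \frac{3}{8},-7 \right)} - 16\right)^{2} = \frac{6}{3} \left(-7 - 16\right)^{2} = 6 \cdot \frac{1}{3} \left(-23\right)^{2} = 2 \cdot 529 = 1058$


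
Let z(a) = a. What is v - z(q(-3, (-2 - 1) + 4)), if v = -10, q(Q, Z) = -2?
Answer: -8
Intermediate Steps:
v - z(q(-3, (-2 - 1) + 4)) = -10 - 1*(-2) = -10 + 2 = -8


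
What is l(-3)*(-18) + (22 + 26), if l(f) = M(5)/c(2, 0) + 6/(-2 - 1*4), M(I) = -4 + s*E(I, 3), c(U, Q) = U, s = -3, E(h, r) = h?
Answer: 237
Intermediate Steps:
M(I) = -4 - 3*I
l(f) = -21/2 (l(f) = (-4 - 3*5)/2 + 6/(-2 - 1*4) = (-4 - 15)*(1/2) + 6/(-2 - 4) = -19*1/2 + 6/(-6) = -19/2 + 6*(-1/6) = -19/2 - 1 = -21/2)
l(-3)*(-18) + (22 + 26) = -21/2*(-18) + (22 + 26) = 189 + 48 = 237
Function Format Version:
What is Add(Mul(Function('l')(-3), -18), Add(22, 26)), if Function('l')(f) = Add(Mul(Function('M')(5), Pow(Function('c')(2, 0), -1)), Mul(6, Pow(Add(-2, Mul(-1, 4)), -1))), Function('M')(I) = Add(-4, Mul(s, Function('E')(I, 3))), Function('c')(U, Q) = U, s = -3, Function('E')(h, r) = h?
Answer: 237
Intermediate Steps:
Function('M')(I) = Add(-4, Mul(-3, I))
Function('l')(f) = Rational(-21, 2) (Function('l')(f) = Add(Mul(Add(-4, Mul(-3, 5)), Pow(2, -1)), Mul(6, Pow(Add(-2, Mul(-1, 4)), -1))) = Add(Mul(Add(-4, -15), Rational(1, 2)), Mul(6, Pow(Add(-2, -4), -1))) = Add(Mul(-19, Rational(1, 2)), Mul(6, Pow(-6, -1))) = Add(Rational(-19, 2), Mul(6, Rational(-1, 6))) = Add(Rational(-19, 2), -1) = Rational(-21, 2))
Add(Mul(Function('l')(-3), -18), Add(22, 26)) = Add(Mul(Rational(-21, 2), -18), Add(22, 26)) = Add(189, 48) = 237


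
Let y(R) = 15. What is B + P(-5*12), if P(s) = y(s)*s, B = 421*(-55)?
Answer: -24055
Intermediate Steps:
B = -23155
P(s) = 15*s
B + P(-5*12) = -23155 + 15*(-5*12) = -23155 + 15*(-60) = -23155 - 900 = -24055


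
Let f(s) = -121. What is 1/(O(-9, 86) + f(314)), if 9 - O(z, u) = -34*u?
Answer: 1/2812 ≈ 0.00035562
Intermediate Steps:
O(z, u) = 9 + 34*u (O(z, u) = 9 - (-34)*u = 9 + 34*u)
1/(O(-9, 86) + f(314)) = 1/((9 + 34*86) - 121) = 1/((9 + 2924) - 121) = 1/(2933 - 121) = 1/2812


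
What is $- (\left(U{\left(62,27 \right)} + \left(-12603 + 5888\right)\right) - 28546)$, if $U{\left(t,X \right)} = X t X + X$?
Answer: $-9964$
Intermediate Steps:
$U{\left(t,X \right)} = X + t X^{2}$ ($U{\left(t,X \right)} = t X^{2} + X = X + t X^{2}$)
$- (\left(U{\left(62,27 \right)} + \left(-12603 + 5888\right)\right) - 28546) = - (\left(27 \left(1 + 27 \cdot 62\right) + \left(-12603 + 5888\right)\right) - 28546) = - (\left(27 \left(1 + 1674\right) - 6715\right) - 28546) = - (\left(27 \cdot 1675 - 6715\right) - 28546) = - (\left(45225 - 6715\right) - 28546) = - (38510 - 28546) = \left(-1\right) 9964 = -9964$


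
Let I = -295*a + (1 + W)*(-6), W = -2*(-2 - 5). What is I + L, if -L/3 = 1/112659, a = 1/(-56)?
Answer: -178189041/2102968 ≈ -84.732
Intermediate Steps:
W = 14 (W = -2*(-7) = 14)
a = -1/56 ≈ -0.017857
L = -1/37553 (L = -3/112659 = -3*1/112659 = -1/37553 ≈ -2.6629e-5)
I = -4745/56 (I = -295*(-1/56) + (1 + 14)*(-6) = 295/56 + 15*(-6) = 295/56 - 90 = -4745/56 ≈ -84.732)
I + L = -4745/56 - 1/37553 = -178189041/2102968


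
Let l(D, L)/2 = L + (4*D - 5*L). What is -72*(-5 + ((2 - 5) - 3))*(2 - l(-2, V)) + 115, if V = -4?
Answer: -10973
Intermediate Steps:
l(D, L) = -8*L + 8*D (l(D, L) = 2*(L + (4*D - 5*L)) = 2*(L + (-5*L + 4*D)) = 2*(-4*L + 4*D) = -8*L + 8*D)
-72*(-5 + ((2 - 5) - 3))*(2 - l(-2, V)) + 115 = -72*(-5 + ((2 - 5) - 3))*(2 - (-8*(-4) + 8*(-2))) + 115 = -72*(-5 + (-3 - 3))*(2 - (32 - 16)) + 115 = -72*(-5 - 6)*(2 - 1*16) + 115 = -(-792)*(2 - 16) + 115 = -(-792)*(-14) + 115 = -72*154 + 115 = -11088 + 115 = -10973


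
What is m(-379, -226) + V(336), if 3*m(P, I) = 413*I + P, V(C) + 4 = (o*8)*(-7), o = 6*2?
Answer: -31915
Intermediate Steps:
o = 12
V(C) = -676 (V(C) = -4 + (12*8)*(-7) = -4 + 96*(-7) = -4 - 672 = -676)
m(P, I) = P/3 + 413*I/3 (m(P, I) = (413*I + P)/3 = (P + 413*I)/3 = P/3 + 413*I/3)
m(-379, -226) + V(336) = ((1/3)*(-379) + (413/3)*(-226)) - 676 = (-379/3 - 93338/3) - 676 = -31239 - 676 = -31915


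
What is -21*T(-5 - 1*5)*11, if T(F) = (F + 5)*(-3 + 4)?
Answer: 1155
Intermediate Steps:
T(F) = 5 + F (T(F) = (5 + F)*1 = 5 + F)
-21*T(-5 - 1*5)*11 = -21*(5 + (-5 - 1*5))*11 = -21*(5 + (-5 - 5))*11 = -21*(5 - 10)*11 = -21*(-5)*11 = 105*11 = 1155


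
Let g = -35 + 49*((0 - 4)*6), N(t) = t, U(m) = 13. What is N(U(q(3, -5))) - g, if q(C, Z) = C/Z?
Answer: 1224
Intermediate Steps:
g = -1211 (g = -35 + 49*(-4*6) = -35 + 49*(-24) = -35 - 1176 = -1211)
N(U(q(3, -5))) - g = 13 - 1*(-1211) = 13 + 1211 = 1224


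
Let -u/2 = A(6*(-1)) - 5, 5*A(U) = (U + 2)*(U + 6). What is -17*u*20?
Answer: -3400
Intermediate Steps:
A(U) = (2 + U)*(6 + U)/5 (A(U) = ((U + 2)*(U + 6))/5 = ((2 + U)*(6 + U))/5 = (2 + U)*(6 + U)/5)
u = 10 (u = -2*((12/5 + (6*(-1))**2/5 + 8*(6*(-1))/5) - 5) = -2*((12/5 + (1/5)*(-6)**2 + (8/5)*(-6)) - 5) = -2*((12/5 + (1/5)*36 - 48/5) - 5) = -2*((12/5 + 36/5 - 48/5) - 5) = -2*(0 - 5) = -2*(-5) = 10)
-17*u*20 = -17*10*20 = -170*20 = -3400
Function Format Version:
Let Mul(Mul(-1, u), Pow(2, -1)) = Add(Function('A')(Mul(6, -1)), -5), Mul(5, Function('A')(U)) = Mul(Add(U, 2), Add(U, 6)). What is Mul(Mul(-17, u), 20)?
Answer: -3400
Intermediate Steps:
Function('A')(U) = Mul(Rational(1, 5), Add(2, U), Add(6, U)) (Function('A')(U) = Mul(Rational(1, 5), Mul(Add(U, 2), Add(U, 6))) = Mul(Rational(1, 5), Mul(Add(2, U), Add(6, U))) = Mul(Rational(1, 5), Add(2, U), Add(6, U)))
u = 10 (u = Mul(-2, Add(Add(Rational(12, 5), Mul(Rational(1, 5), Pow(Mul(6, -1), 2)), Mul(Rational(8, 5), Mul(6, -1))), -5)) = Mul(-2, Add(Add(Rational(12, 5), Mul(Rational(1, 5), Pow(-6, 2)), Mul(Rational(8, 5), -6)), -5)) = Mul(-2, Add(Add(Rational(12, 5), Mul(Rational(1, 5), 36), Rational(-48, 5)), -5)) = Mul(-2, Add(Add(Rational(12, 5), Rational(36, 5), Rational(-48, 5)), -5)) = Mul(-2, Add(0, -5)) = Mul(-2, -5) = 10)
Mul(Mul(-17, u), 20) = Mul(Mul(-17, 10), 20) = Mul(-170, 20) = -3400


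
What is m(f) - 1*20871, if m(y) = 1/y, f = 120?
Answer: -2504519/120 ≈ -20871.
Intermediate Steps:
m(f) - 1*20871 = 1/120 - 1*20871 = 1/120 - 20871 = -2504519/120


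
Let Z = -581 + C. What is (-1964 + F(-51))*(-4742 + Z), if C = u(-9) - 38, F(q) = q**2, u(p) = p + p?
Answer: -3426423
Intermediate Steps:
u(p) = 2*p
C = -56 (C = 2*(-9) - 38 = -18 - 38 = -56)
Z = -637 (Z = -581 - 56 = -637)
(-1964 + F(-51))*(-4742 + Z) = (-1964 + (-51)**2)*(-4742 - 637) = (-1964 + 2601)*(-5379) = 637*(-5379) = -3426423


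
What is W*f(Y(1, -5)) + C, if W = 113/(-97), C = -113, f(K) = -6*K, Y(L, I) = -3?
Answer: -12995/97 ≈ -133.97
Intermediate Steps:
W = -113/97 (W = 113*(-1/97) = -113/97 ≈ -1.1649)
W*f(Y(1, -5)) + C = -(-678)*(-3)/97 - 113 = -113/97*18 - 113 = -2034/97 - 113 = -12995/97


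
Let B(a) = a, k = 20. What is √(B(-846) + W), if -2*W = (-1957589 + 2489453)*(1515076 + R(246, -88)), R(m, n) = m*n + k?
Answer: 3*I*√44128401598 ≈ 6.302e+5*I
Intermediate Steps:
R(m, n) = 20 + m*n (R(m, n) = m*n + 20 = 20 + m*n)
W = -397155613536 (W = -(-1957589 + 2489453)*(1515076 + (20 + 246*(-88)))/2 = -265932*(1515076 + (20 - 21648)) = -265932*(1515076 - 21628) = -265932*1493448 = -½*794311227072 = -397155613536)
√(B(-846) + W) = √(-846 - 397155613536) = √(-397155614382) = 3*I*√44128401598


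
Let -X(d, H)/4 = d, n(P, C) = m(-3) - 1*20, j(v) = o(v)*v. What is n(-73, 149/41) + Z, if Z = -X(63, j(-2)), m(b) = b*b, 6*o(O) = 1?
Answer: 241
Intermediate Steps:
o(O) = ⅙ (o(O) = (⅙)*1 = ⅙)
j(v) = v/6
m(b) = b²
n(P, C) = -11 (n(P, C) = (-3)² - 1*20 = 9 - 20 = -11)
X(d, H) = -4*d
Z = 252 (Z = -(-4)*63 = -1*(-252) = 252)
n(-73, 149/41) + Z = -11 + 252 = 241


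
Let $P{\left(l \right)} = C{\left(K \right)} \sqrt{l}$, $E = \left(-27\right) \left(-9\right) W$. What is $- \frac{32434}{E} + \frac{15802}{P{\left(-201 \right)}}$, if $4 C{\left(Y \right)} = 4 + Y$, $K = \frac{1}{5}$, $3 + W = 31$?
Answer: $- \frac{16217}{3402} - \frac{316040 i \sqrt{201}}{4221} \approx -4.7669 - 1061.5 i$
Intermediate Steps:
$W = 28$ ($W = -3 + 31 = 28$)
$E = 6804$ ($E = \left(-27\right) \left(-9\right) 28 = 243 \cdot 28 = 6804$)
$K = \frac{1}{5} \approx 0.2$
$C{\left(Y \right)} = 1 + \frac{Y}{4}$ ($C{\left(Y \right)} = \frac{4 + Y}{4} = 1 + \frac{Y}{4}$)
$P{\left(l \right)} = \frac{21 \sqrt{l}}{20}$ ($P{\left(l \right)} = \left(1 + \frac{1}{4} \cdot \frac{1}{5}\right) \sqrt{l} = \left(1 + \frac{1}{20}\right) \sqrt{l} = \frac{21 \sqrt{l}}{20}$)
$- \frac{32434}{E} + \frac{15802}{P{\left(-201 \right)}} = - \frac{32434}{6804} + \frac{15802}{\frac{21}{20} \sqrt{-201}} = \left(-32434\right) \frac{1}{6804} + \frac{15802}{\frac{21}{20} i \sqrt{201}} = - \frac{16217}{3402} + \frac{15802}{\frac{21}{20} i \sqrt{201}} = - \frac{16217}{3402} + 15802 \left(- \frac{20 i \sqrt{201}}{4221}\right) = - \frac{16217}{3402} - \frac{316040 i \sqrt{201}}{4221}$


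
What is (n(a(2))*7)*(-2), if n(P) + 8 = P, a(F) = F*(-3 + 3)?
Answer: 112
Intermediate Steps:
a(F) = 0 (a(F) = F*0 = 0)
n(P) = -8 + P
(n(a(2))*7)*(-2) = ((-8 + 0)*7)*(-2) = -8*7*(-2) = -56*(-2) = 112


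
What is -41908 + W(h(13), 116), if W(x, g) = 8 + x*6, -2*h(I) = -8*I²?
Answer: -37844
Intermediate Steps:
h(I) = 4*I² (h(I) = -(-4)*I² = 4*I²)
W(x, g) = 8 + 6*x
-41908 + W(h(13), 116) = -41908 + (8 + 6*(4*13²)) = -41908 + (8 + 6*(4*169)) = -41908 + (8 + 6*676) = -41908 + (8 + 4056) = -41908 + 4064 = -37844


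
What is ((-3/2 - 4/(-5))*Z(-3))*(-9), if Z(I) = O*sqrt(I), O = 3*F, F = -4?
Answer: -378*I*sqrt(3)/5 ≈ -130.94*I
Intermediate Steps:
O = -12 (O = 3*(-4) = -12)
Z(I) = -12*sqrt(I)
((-3/2 - 4/(-5))*Z(-3))*(-9) = ((-3/2 - 4/(-5))*(-12*I*sqrt(3)))*(-9) = ((-3*1/2 - 4*(-1/5))*(-12*I*sqrt(3)))*(-9) = ((-3/2 + 4/5)*(-12*I*sqrt(3)))*(-9) = -(-42)*I*sqrt(3)/5*(-9) = (42*I*sqrt(3)/5)*(-9) = -378*I*sqrt(3)/5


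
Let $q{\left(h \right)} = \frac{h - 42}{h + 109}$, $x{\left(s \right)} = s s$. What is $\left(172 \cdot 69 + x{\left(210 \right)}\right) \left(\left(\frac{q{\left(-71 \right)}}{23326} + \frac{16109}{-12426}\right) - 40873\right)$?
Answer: $- \frac{506936959351768}{221597} \approx -2.2877 \cdot 10^{9}$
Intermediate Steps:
$x{\left(s \right)} = s^{2}$
$q{\left(h \right)} = \frac{-42 + h}{109 + h}$
$\left(172 \cdot 69 + x{\left(210 \right)}\right) \left(\left(\frac{q{\left(-71 \right)}}{23326} + \frac{16109}{-12426}\right) - 40873\right) = \left(172 \cdot 69 + 210^{2}\right) \left(\left(\frac{\frac{1}{109 - 71} \left(-42 - 71\right)}{23326} + \frac{16109}{-12426}\right) - 40873\right) = \left(11868 + 44100\right) \left(\left(\frac{1}{38} \left(-113\right) \frac{1}{23326} + 16109 \left(- \frac{1}{12426}\right)\right) - 40873\right) = 55968 \left(\left(\frac{1}{38} \left(-113\right) \frac{1}{23326} - \frac{16109}{12426}\right) - 40873\right) = 55968 \left(\left(\left(- \frac{113}{38}\right) \frac{1}{23326} - \frac{16109}{12426}\right) - 40873\right) = 55968 \left(\left(- \frac{113}{886388} - \frac{16109}{12426}\right) - 40873\right) = 55968 \left(- \frac{3447665}{2659164} - 40873\right) = 55968 \left(- \frac{108691457837}{2659164}\right) = - \frac{506936959351768}{221597}$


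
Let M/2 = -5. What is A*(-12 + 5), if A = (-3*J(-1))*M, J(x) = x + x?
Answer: 420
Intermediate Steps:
J(x) = 2*x
M = -10 (M = 2*(-5) = -10)
A = -60 (A = -6*(-1)*(-10) = -3*(-2)*(-10) = 6*(-10) = -60)
A*(-12 + 5) = -60*(-12 + 5) = -60*(-7) = 420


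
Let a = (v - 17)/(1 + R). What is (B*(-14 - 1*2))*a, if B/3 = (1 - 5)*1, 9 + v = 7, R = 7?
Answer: -456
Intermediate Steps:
v = -2 (v = -9 + 7 = -2)
B = -12 (B = 3*((1 - 5)*1) = 3*(-4*1) = 3*(-4) = -12)
a = -19/8 (a = (-2 - 17)/(1 + 7) = -19/8 ≈ -2.3750)
(B*(-14 - 1*2))*a = -12*(-14 - 1*2)*(-19/8) = -12*(-14 - 2)*(-19/8) = -12*(-16)*(-19/8) = 192*(-19/8) = -456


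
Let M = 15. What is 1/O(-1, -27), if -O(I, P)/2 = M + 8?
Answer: -1/46 ≈ -0.021739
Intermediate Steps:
O(I, P) = -46 (O(I, P) = -2*(15 + 8) = -2*23 = -46)
1/O(-1, -27) = 1/(-46) = -1/46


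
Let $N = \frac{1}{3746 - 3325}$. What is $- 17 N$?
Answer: $- \frac{17}{421} \approx -0.04038$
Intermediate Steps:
$N = \frac{1}{421} \approx 0.0023753$
$- 17 N = \left(-17\right) \frac{1}{421} = - \frac{17}{421}$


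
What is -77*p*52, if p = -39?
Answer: 156156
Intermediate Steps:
-77*p*52 = -77*(-39)*52 = 3003*52 = 156156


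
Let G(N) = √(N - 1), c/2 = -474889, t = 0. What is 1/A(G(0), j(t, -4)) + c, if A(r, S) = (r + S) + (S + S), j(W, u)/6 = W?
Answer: -949778 - I ≈ -9.4978e+5 - 1.0*I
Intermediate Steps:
j(W, u) = 6*W
c = -949778 (c = 2*(-474889) = -949778)
G(N) = √(-1 + N)
A(r, S) = r + 3*S (A(r, S) = (S + r) + 2*S = r + 3*S)
1/A(G(0), j(t, -4)) + c = 1/(√(-1 + 0) + 3*(6*0)) - 949778 = 1/(√(-1) + 3*0) - 949778 = 1/(I + 0) - 949778 = 1/I - 949778 = -I - 949778 = -949778 - I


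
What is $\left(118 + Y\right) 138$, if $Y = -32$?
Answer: $11868$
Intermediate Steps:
$\left(118 + Y\right) 138 = \left(118 - 32\right) 138 = 86 \cdot 138 = 11868$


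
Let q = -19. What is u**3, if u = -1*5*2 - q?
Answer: 729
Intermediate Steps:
u = 9 (u = -1*5*2 - 1*(-19) = -5*2 + 19 = -10 + 19 = 9)
u**3 = 9**3 = 729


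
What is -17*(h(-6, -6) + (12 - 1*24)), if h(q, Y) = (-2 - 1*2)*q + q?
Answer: -102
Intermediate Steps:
h(q, Y) = -3*q (h(q, Y) = (-2 - 2)*q + q = -4*q + q = -3*q)
-17*(h(-6, -6) + (12 - 1*24)) = -17*(-3*(-6) + (12 - 1*24)) = -17*(18 + (12 - 24)) = -17*(18 - 12) = -17*6 = -102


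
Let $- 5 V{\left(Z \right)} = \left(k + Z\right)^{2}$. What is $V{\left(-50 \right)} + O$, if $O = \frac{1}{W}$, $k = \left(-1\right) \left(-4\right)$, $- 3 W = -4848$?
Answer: $- \frac{3419451}{8080} \approx -423.2$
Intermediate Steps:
$W = 1616$ ($W = \left(- \frac{1}{3}\right) \left(-4848\right) = 1616$)
$k = 4$
$O = \frac{1}{1616} \approx 0.00061881$
$V{\left(Z \right)} = - \frac{\left(4 + Z\right)^{2}}{5}$
$V{\left(-50 \right)} + O = - \frac{\left(4 - 50\right)^{2}}{5} + \frac{1}{1616} = - \frac{\left(-46\right)^{2}}{5} + \frac{1}{1616} = \left(- \frac{1}{5}\right) 2116 + \frac{1}{1616} = - \frac{2116}{5} + \frac{1}{1616} = - \frac{3419451}{8080}$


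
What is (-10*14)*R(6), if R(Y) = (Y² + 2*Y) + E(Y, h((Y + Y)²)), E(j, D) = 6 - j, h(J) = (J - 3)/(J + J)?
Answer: -6720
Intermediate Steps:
h(J) = (-3 + J)/(2*J) (h(J) = (-3 + J)/((2*J)) = (-3 + J)*(1/(2*J)) = (-3 + J)/(2*J))
R(Y) = 6 + Y + Y² (R(Y) = (Y² + 2*Y) + (6 - Y) = 6 + Y + Y²)
(-10*14)*R(6) = (-10*14)*(6 + 6 + 6²) = -140*(6 + 6 + 36) = -140*48 = -6720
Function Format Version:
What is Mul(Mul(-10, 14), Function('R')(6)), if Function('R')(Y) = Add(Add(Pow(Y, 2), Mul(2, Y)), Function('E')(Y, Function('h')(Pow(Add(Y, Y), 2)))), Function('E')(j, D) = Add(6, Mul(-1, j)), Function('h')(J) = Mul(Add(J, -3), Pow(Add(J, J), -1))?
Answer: -6720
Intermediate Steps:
Function('h')(J) = Mul(Rational(1, 2), Pow(J, -1), Add(-3, J)) (Function('h')(J) = Mul(Add(-3, J), Pow(Mul(2, J), -1)) = Mul(Add(-3, J), Mul(Rational(1, 2), Pow(J, -1))) = Mul(Rational(1, 2), Pow(J, -1), Add(-3, J)))
Function('R')(Y) = Add(6, Y, Pow(Y, 2)) (Function('R')(Y) = Add(Add(Pow(Y, 2), Mul(2, Y)), Add(6, Mul(-1, Y))) = Add(6, Y, Pow(Y, 2)))
Mul(Mul(-10, 14), Function('R')(6)) = Mul(Mul(-10, 14), Add(6, 6, Pow(6, 2))) = Mul(-140, Add(6, 6, 36)) = Mul(-140, 48) = -6720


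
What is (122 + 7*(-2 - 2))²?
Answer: 8836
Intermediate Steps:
(122 + 7*(-2 - 2))² = (122 + 7*(-4))² = (122 - 28)² = 94² = 8836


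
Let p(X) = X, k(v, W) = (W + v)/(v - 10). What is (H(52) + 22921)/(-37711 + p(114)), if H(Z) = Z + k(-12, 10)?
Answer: -252704/413567 ≈ -0.61104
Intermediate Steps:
k(v, W) = (W + v)/(-10 + v)
H(Z) = 1/11 + Z (H(Z) = Z + (10 - 12)/(-10 - 12) = Z - 2/(-22) = Z - 1/22*(-2) = Z + 1/11 = 1/11 + Z)
(H(52) + 22921)/(-37711 + p(114)) = ((1/11 + 52) + 22921)/(-37711 + 114) = (573/11 + 22921)/(-37597) = (252704/11)*(-1/37597) = -252704/413567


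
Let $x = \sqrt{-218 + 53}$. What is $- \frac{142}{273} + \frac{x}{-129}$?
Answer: $- \frac{142}{273} - \frac{i \sqrt{165}}{129} \approx -0.52015 - 0.099575 i$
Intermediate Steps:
$x = i \sqrt{165}$ ($x = \sqrt{-165} = i \sqrt{165} \approx 12.845 i$)
$- \frac{142}{273} + \frac{x}{-129} = - \frac{142}{273} + \frac{i \sqrt{165}}{-129} = \left(-142\right) \frac{1}{273} + i \sqrt{165} \left(- \frac{1}{129}\right) = - \frac{142}{273} - \frac{i \sqrt{165}}{129}$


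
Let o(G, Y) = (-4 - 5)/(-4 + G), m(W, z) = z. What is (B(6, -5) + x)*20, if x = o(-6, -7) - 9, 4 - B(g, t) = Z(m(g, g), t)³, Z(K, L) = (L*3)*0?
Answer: -82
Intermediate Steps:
Z(K, L) = 0 (Z(K, L) = (3*L)*0 = 0)
o(G, Y) = -9/(-4 + G)
B(g, t) = 4 (B(g, t) = 4 - 1*0³ = 4 - 1*0 = 4 + 0 = 4)
x = -81/10 (x = -9/(-4 - 6) - 9 = -9/(-10) - 9 = -9*(-⅒) - 9 = 9/10 - 9 = -81/10 ≈ -8.1000)
(B(6, -5) + x)*20 = (4 - 81/10)*20 = -41/10*20 = -82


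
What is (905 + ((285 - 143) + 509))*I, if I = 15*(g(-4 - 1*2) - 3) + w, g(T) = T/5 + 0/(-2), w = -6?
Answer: -107364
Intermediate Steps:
g(T) = T/5 (g(T) = T*(⅕) + 0*(-½) = T/5 + 0 = T/5)
I = -69 (I = 15*((-4 - 1*2)/5 - 3) - 6 = 15*((-4 - 2)/5 - 3) - 6 = 15*((⅕)*(-6) - 3) - 6 = 15*(-6/5 - 3) - 6 = 15*(-21/5) - 6 = -63 - 6 = -69)
(905 + ((285 - 143) + 509))*I = (905 + ((285 - 143) + 509))*(-69) = (905 + (142 + 509))*(-69) = (905 + 651)*(-69) = 1556*(-69) = -107364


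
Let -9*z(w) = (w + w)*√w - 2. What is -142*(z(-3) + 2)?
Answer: -2840/9 - 284*I*√3/3 ≈ -315.56 - 163.97*I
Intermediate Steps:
z(w) = 2/9 - 2*w^(3/2)/9 (z(w) = -((w + w)*√w - 2)/9 = -((2*w)*√w - 2)/9 = -(2*w^(3/2) - 2)/9 = -(-2 + 2*w^(3/2))/9 = 2/9 - 2*w^(3/2)/9)
-142*(z(-3) + 2) = -142*((2/9 - (-2)*I*√3/3) + 2) = -142*((2/9 + 2*I*√3/3) + 2) = -142*(20/9 + 2*I*√3/3) = -2840/9 - 284*I*√3/3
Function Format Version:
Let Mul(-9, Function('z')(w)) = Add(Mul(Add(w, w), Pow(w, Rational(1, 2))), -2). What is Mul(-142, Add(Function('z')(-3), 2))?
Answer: Add(Rational(-2840, 9), Mul(Rational(-284, 3), I, Pow(3, Rational(1, 2)))) ≈ Add(-315.56, Mul(-163.97, I))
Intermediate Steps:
Function('z')(w) = Add(Rational(2, 9), Mul(Rational(-2, 9), Pow(w, Rational(3, 2)))) (Function('z')(w) = Mul(Rational(-1, 9), Add(Mul(Add(w, w), Pow(w, Rational(1, 2))), -2)) = Mul(Rational(-1, 9), Add(Mul(Mul(2, w), Pow(w, Rational(1, 2))), -2)) = Mul(Rational(-1, 9), Add(Mul(2, Pow(w, Rational(3, 2))), -2)) = Mul(Rational(-1, 9), Add(-2, Mul(2, Pow(w, Rational(3, 2))))) = Add(Rational(2, 9), Mul(Rational(-2, 9), Pow(w, Rational(3, 2)))))
Mul(-142, Add(Function('z')(-3), 2)) = Mul(-142, Add(Add(Rational(2, 9), Mul(Rational(-2, 9), Pow(-3, Rational(3, 2)))), 2)) = Mul(-142, Add(Add(Rational(2, 9), Mul(Rational(-2, 9), Mul(-3, I, Pow(3, Rational(1, 2))))), 2)) = Mul(-142, Add(Add(Rational(2, 9), Mul(Rational(2, 3), I, Pow(3, Rational(1, 2)))), 2)) = Mul(-142, Add(Rational(20, 9), Mul(Rational(2, 3), I, Pow(3, Rational(1, 2))))) = Add(Rational(-2840, 9), Mul(Rational(-284, 3), I, Pow(3, Rational(1, 2))))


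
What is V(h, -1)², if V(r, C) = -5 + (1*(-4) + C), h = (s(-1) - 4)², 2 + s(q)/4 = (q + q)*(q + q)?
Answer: 100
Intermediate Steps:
s(q) = -8 + 16*q² (s(q) = -8 + 4*((q + q)*(q + q)) = -8 + 4*((2*q)*(2*q)) = -8 + 4*(4*q²) = -8 + 16*q²)
h = 16 (h = ((-8 + 16*(-1)²) - 4)² = ((-8 + 16*1) - 4)² = ((-8 + 16) - 4)² = (8 - 4)² = 4² = 16)
V(r, C) = -9 + C (V(r, C) = -5 + (-4 + C) = -9 + C)
V(h, -1)² = (-9 - 1)² = (-10)² = 100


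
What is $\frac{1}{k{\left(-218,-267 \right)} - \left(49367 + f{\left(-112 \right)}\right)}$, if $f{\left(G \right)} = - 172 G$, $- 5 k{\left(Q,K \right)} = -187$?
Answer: $- \frac{5}{342968} \approx -1.4579 \cdot 10^{-5}$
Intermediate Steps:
$k{\left(Q,K \right)} = \frac{187}{5}$ ($k{\left(Q,K \right)} = \left(- \frac{1}{5}\right) \left(-187\right) = \frac{187}{5}$)
$\frac{1}{k{\left(-218,-267 \right)} - \left(49367 + f{\left(-112 \right)}\right)} = \frac{1}{\frac{187}{5} - \left(49367 - -19264\right)} = \frac{1}{\frac{187}{5} - 68631} = \frac{1}{- \frac{342968}{5}} = - \frac{5}{342968}$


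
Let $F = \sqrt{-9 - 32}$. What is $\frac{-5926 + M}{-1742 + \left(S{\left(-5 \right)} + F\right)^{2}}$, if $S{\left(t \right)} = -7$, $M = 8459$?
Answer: $\frac{2533 i}{2 \left(- 867 i + 7 \sqrt{41}\right)} \approx -1.4569 + 0.075318 i$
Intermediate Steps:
$F = i \sqrt{41}$ ($F = \sqrt{-41} = i \sqrt{41} \approx 6.4031 i$)
$\frac{-5926 + M}{-1742 + \left(S{\left(-5 \right)} + F\right)^{2}} = \frac{-5926 + 8459}{-1742 + \left(-7 + i \sqrt{41}\right)^{2}} = \frac{2533}{-1742 + \left(-7 + i \sqrt{41}\right)^{2}}$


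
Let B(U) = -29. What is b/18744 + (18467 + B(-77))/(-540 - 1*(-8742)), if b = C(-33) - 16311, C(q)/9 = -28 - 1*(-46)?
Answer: 11841543/8541016 ≈ 1.3864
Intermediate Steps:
C(q) = 162 (C(q) = 9*(-28 - 1*(-46)) = 9*(-28 + 46) = 9*18 = 162)
b = -16149 (b = 162 - 16311 = -16149)
b/18744 + (18467 + B(-77))/(-540 - 1*(-8742)) = -16149/18744 + (18467 - 29)/(-540 - 1*(-8742)) = -16149*1/18744 + 18438/(-540 + 8742) = -5383/6248 + 18438/8202 = -5383/6248 + 18438*(1/8202) = -5383/6248 + 3073/1367 = 11841543/8541016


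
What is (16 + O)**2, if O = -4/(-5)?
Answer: 7056/25 ≈ 282.24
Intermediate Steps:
O = 4/5 (O = -4*(-1/5) = 4/5 ≈ 0.80000)
(16 + O)**2 = (16 + 4/5)**2 = (84/5)**2 = 7056/25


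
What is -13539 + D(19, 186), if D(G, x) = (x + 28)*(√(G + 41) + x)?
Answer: 26265 + 428*√15 ≈ 27923.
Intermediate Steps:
D(G, x) = (28 + x)*(x + √(41 + G)) (D(G, x) = (28 + x)*(√(41 + G) + x) = (28 + x)*(x + √(41 + G)))
-13539 + D(19, 186) = -13539 + (186² + 28*186 + 28*√(41 + 19) + 186*√(41 + 19)) = -13539 + (34596 + 5208 + 28*√60 + 186*√60) = -13539 + (34596 + 5208 + 28*(2*√15) + 186*(2*√15)) = -13539 + (34596 + 5208 + 56*√15 + 372*√15) = -13539 + (39804 + 428*√15) = 26265 + 428*√15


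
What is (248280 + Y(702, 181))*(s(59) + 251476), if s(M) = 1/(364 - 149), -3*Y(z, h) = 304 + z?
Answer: 13405708841798/215 ≈ 6.2352e+10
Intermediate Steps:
Y(z, h) = -304/3 - z/3 (Y(z, h) = -(304 + z)/3 = -304/3 - z/3)
s(M) = 1/215
(248280 + Y(702, 181))*(s(59) + 251476) = (248280 + (-304/3 - 1/3*702))*(1/215 + 251476) = (248280 + (-304/3 - 234))*(54067341/215) = (248280 - 1006/3)*(54067341/215) = (743834/3)*(54067341/215) = 13405708841798/215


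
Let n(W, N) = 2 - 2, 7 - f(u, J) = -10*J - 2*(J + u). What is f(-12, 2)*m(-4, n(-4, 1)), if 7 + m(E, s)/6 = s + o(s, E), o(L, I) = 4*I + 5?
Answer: -756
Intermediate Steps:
o(L, I) = 5 + 4*I
f(u, J) = 7 + 2*u + 12*J (f(u, J) = 7 - (-10*J - 2*(J + u)) = 7 - (-10*J + (-2*J - 2*u)) = 7 - (-12*J - 2*u) = 7 + (2*u + 12*J) = 7 + 2*u + 12*J)
n(W, N) = 0
m(E, s) = -12 + 6*s + 24*E (m(E, s) = -42 + 6*(s + (5 + 4*E)) = -42 + 6*(5 + s + 4*E) = -42 + (30 + 6*s + 24*E) = -12 + 6*s + 24*E)
f(-12, 2)*m(-4, n(-4, 1)) = (7 + 2*(-12) + 12*2)*(-12 + 6*0 + 24*(-4)) = (7 - 24 + 24)*(-12 + 0 - 96) = 7*(-108) = -756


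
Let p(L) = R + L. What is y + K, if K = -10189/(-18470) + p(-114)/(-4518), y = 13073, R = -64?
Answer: 545478983071/41723730 ≈ 13074.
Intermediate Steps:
p(L) = -64 + L
K = 24660781/41723730 (K = -10189/(-18470) + (-64 - 114)/(-4518) = -10189*(-1/18470) - 178*(-1/4518) = 10189/18470 + 89/2259 = 24660781/41723730 ≈ 0.59105)
y + K = 13073 + 24660781/41723730 = 545478983071/41723730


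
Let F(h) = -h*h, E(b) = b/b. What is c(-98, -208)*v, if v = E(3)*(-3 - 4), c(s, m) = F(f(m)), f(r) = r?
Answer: 302848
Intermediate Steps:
E(b) = 1
F(h) = -h**2
c(s, m) = -m**2
v = -7 (v = 1*(-3 - 4) = 1*(-7) = -7)
c(-98, -208)*v = -1*(-208)**2*(-7) = -1*43264*(-7) = -43264*(-7) = 302848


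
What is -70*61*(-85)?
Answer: 362950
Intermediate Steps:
-70*61*(-85) = -4270*(-85) = 362950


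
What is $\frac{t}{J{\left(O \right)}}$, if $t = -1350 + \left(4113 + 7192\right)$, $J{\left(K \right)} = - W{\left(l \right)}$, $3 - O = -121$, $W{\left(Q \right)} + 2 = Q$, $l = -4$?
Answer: $\frac{9955}{6} \approx 1659.2$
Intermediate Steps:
$W{\left(Q \right)} = -2 + Q$
$O = 124$ ($O = 3 - -121 = 3 + 121 = 124$)
$J{\left(K \right)} = 6$ ($J{\left(K \right)} = - (-2 - 4) = \left(-1\right) \left(-6\right) = 6$)
$t = 9955$ ($t = -1350 + 11305 = 9955$)
$\frac{t}{J{\left(O \right)}} = \frac{9955}{6}$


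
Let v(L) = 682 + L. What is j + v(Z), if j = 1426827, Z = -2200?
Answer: 1425309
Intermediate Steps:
j + v(Z) = 1426827 + (682 - 2200) = 1426827 - 1518 = 1425309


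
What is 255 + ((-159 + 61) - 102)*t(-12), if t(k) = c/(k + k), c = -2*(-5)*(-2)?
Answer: 265/3 ≈ 88.333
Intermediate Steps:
c = -20 (c = 10*(-2) = -20)
t(k) = -10/k (t(k) = -20/(k + k) = -20*1/(2*k) = -10/k)
255 + ((-159 + 61) - 102)*t(-12) = 255 + ((-159 + 61) - 102)*(-10/(-12)) = 255 + (-98 - 102)*(-10*(-1/12)) = 255 - 200*⅚ = 255 - 500/3 = 265/3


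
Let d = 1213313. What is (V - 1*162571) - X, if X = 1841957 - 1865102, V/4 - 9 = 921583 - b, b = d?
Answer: -1306310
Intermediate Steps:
b = 1213313
V = -1166884 (V = 36 + 4*(921583 - 1*1213313) = 36 + 4*(921583 - 1213313) = 36 + 4*(-291730) = 36 - 1166920 = -1166884)
X = -23145
(V - 1*162571) - X = (-1166884 - 1*162571) - 1*(-23145) = (-1166884 - 162571) + 23145 = -1329455 + 23145 = -1306310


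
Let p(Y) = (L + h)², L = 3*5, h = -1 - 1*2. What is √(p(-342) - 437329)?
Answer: I*√437185 ≈ 661.2*I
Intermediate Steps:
h = -3 (h = -1 - 2 = -3)
L = 15
p(Y) = 144 (p(Y) = (15 - 3)² = 12² = 144)
√(p(-342) - 437329) = √(144 - 437329) = √(-437185) = I*√437185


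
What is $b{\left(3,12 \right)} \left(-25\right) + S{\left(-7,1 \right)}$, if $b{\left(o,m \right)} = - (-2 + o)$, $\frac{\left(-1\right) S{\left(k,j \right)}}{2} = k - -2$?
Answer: $35$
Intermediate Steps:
$S{\left(k,j \right)} = -4 - 2 k$ ($S{\left(k,j \right)} = - 2 \left(k - -2\right) = - 2 \left(k + 2\right) = - 2 \left(2 + k\right) = -4 - 2 k$)
$b{\left(o,m \right)} = 2 - o$
$b{\left(3,12 \right)} \left(-25\right) + S{\left(-7,1 \right)} = \left(2 - 3\right) \left(-25\right) - -10 = \left(2 - 3\right) \left(-25\right) + \left(-4 + 14\right) = \left(-1\right) \left(-25\right) + 10 = 25 + 10 = 35$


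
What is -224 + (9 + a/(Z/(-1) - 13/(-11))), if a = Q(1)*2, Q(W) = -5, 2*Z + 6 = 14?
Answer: -6555/31 ≈ -211.45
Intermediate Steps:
Z = 4 (Z = -3 + (1/2)*14 = -3 + 7 = 4)
a = -10 (a = -5*2 = -10)
-224 + (9 + a/(Z/(-1) - 13/(-11))) = -224 + (9 - 10/(4/(-1) - 13/(-11))) = -224 + (9 - 10/(4*(-1) - 13*(-1/11))) = -224 + (9 - 10/(-4 + 13/11)) = -224 + (9 - 10/(-31/11)) = -224 + (9 - 11/31*(-10)) = -224 + (9 + 110/31) = -224 + 389/31 = -6555/31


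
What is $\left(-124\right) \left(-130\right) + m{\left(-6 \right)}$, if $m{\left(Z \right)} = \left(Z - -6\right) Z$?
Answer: $16120$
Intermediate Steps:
$m{\left(Z \right)} = Z \left(6 + Z\right)$ ($m{\left(Z \right)} = \left(Z + 6\right) Z = \left(6 + Z\right) Z = Z \left(6 + Z\right)$)
$\left(-124\right) \left(-130\right) + m{\left(-6 \right)} = \left(-124\right) \left(-130\right) - 6 \left(6 - 6\right) = 16120 - 0 = 16120 + 0 = 16120$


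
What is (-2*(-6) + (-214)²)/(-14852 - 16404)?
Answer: -5726/3907 ≈ -1.4656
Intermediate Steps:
(-2*(-6) + (-214)²)/(-14852 - 16404) = (12 + 45796)/(-31256) = 45808*(-1/31256) = -5726/3907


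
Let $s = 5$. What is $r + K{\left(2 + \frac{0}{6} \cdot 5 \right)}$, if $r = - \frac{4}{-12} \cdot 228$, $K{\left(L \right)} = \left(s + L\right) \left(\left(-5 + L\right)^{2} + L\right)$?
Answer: $153$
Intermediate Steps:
$K{\left(L \right)} = \left(5 + L\right) \left(L + \left(-5 + L\right)^{2}\right)$ ($K{\left(L \right)} = \left(5 + L\right) \left(\left(-5 + L\right)^{2} + L\right) = \left(5 + L\right) \left(L + \left(-5 + L\right)^{2}\right)$)
$r = 76$ ($r = \left(-4\right) \left(- \frac{1}{12}\right) 228 = \frac{1}{3} \cdot 228 = 76$)
$r + K{\left(2 + \frac{0}{6} \cdot 5 \right)} = 76 + \left(125 + \left(2 + \frac{0}{6} \cdot 5\right)^{3} - 20 \left(2 + \frac{0}{6} \cdot 5\right) - 4 \left(2 + \frac{0}{6} \cdot 5\right)^{2}\right) = 76 + \left(125 + \left(2 + 0 \cdot \frac{1}{6} \cdot 5\right)^{3} - 20 \left(2 + 0 \cdot \frac{1}{6} \cdot 5\right) - 4 \left(2 + 0 \cdot \frac{1}{6} \cdot 5\right)^{2}\right) = 76 + \left(125 + \left(2 + 0 \cdot 5\right)^{3} - 20 \left(2 + 0 \cdot 5\right) - 4 \left(2 + 0 \cdot 5\right)^{2}\right) = 76 + \left(125 + \left(2 + 0\right)^{3} - 20 \left(2 + 0\right) - 4 \left(2 + 0\right)^{2}\right) = 76 + \left(125 + 2^{3} - 40 - 4 \cdot 2^{2}\right) = 76 + \left(125 + 8 - 40 - 16\right) = 76 + 77 = 153$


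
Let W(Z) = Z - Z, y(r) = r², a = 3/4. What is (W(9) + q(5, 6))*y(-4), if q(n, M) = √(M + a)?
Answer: 24*√3 ≈ 41.569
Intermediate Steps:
a = ¾ (a = 3*(¼) = ¾ ≈ 0.75000)
W(Z) = 0
q(n, M) = √(¾ + M) (q(n, M) = √(M + ¾) = √(¾ + M))
(W(9) + q(5, 6))*y(-4) = (0 + √(3 + 4*6)/2)*(-4)² = (0 + √(3 + 24)/2)*16 = (0 + √27/2)*16 = (0 + (3*√3)/2)*16 = (0 + 3*√3/2)*16 = (3*√3/2)*16 = 24*√3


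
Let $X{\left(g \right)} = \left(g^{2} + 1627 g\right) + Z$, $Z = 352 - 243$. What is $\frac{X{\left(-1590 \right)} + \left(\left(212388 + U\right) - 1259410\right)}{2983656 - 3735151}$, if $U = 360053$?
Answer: $\frac{149138}{150299} \approx 0.99228$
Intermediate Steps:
$Z = 109$ ($Z = 352 - 243 = 109$)
$X{\left(g \right)} = 109 + g^{2} + 1627 g$ ($X{\left(g \right)} = \left(g^{2} + 1627 g\right) + 109 = 109 + g^{2} + 1627 g$)
$\frac{X{\left(-1590 \right)} + \left(\left(212388 + U\right) - 1259410\right)}{2983656 - 3735151} = \frac{\left(109 + \left(-1590\right)^{2} + 1627 \left(-1590\right)\right) + \left(\left(212388 + 360053\right) - 1259410\right)}{2983656 - 3735151} = \frac{\left(109 + 2528100 - 2586930\right) + \left(572441 - 1259410\right)}{-751495} = \left(-58721 - 686969\right) \left(- \frac{1}{751495}\right) = \left(-745690\right) \left(- \frac{1}{751495}\right) = \frac{149138}{150299}$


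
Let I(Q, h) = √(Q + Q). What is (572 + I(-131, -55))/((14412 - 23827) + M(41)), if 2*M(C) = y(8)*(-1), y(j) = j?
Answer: -572/9419 - I*√262/9419 ≈ -0.060728 - 0.0017185*I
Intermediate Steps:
I(Q, h) = √2*√Q (I(Q, h) = √(2*Q) = √2*√Q)
M(C) = -4 (M(C) = (8*(-1))/2 = (½)*(-8) = -4)
(572 + I(-131, -55))/((14412 - 23827) + M(41)) = (572 + √2*√(-131))/((14412 - 23827) - 4) = (572 + √2*(I*√131))/(-9415 - 4) = (572 + I*√262)/(-9419) = (572 + I*√262)*(-1/9419) = -572/9419 - I*√262/9419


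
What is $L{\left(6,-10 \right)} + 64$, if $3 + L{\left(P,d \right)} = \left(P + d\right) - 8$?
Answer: $49$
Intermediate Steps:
$L{\left(P,d \right)} = -11 + P + d$ ($L{\left(P,d \right)} = -3 - \left(8 - P - d\right) = -3 + \left(-8 + P + d\right) = -11 + P + d$)
$L{\left(6,-10 \right)} + 64 = \left(-11 + 6 - 10\right) + 64 = -15 + 64 = 49$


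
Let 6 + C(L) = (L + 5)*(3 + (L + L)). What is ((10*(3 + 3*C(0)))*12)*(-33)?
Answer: -118800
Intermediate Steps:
C(L) = -6 + (3 + 2*L)*(5 + L) (C(L) = -6 + (L + 5)*(3 + (L + L)) = -6 + (5 + L)*(3 + 2*L) = -6 + (3 + 2*L)*(5 + L))
((10*(3 + 3*C(0)))*12)*(-33) = ((10*(3 + 3*(9 + 2*0² + 13*0)))*12)*(-33) = ((10*(3 + 3*(9 + 2*0 + 0)))*12)*(-33) = ((10*(3 + 3*(9 + 0 + 0)))*12)*(-33) = ((10*(3 + 3*9))*12)*(-33) = ((10*(3 + 27))*12)*(-33) = ((10*30)*12)*(-33) = (300*12)*(-33) = 3600*(-33) = -118800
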